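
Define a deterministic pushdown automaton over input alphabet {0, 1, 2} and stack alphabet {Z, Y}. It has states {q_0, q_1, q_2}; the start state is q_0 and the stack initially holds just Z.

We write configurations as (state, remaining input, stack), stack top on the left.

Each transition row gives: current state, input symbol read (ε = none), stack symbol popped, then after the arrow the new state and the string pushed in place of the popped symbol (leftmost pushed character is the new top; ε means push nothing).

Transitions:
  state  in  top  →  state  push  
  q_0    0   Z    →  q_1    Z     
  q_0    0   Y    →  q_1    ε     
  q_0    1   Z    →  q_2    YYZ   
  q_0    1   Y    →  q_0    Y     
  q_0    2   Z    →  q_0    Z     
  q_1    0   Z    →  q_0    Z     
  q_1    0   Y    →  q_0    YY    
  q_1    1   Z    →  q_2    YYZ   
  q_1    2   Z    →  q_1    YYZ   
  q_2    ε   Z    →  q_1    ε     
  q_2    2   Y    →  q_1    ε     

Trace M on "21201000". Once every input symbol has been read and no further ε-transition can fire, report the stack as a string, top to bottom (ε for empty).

(q_0, 21201000, Z) ⊢ (q_0, 1201000, Z) ⊢ (q_2, 201000, YYZ) ⊢ (q_1, 01000, YZ) ⊢ (q_0, 1000, YYZ) ⊢ (q_0, 000, YYZ) ⊢ (q_1, 00, YZ) ⊢ (q_0, 0, YYZ) ⊢ (q_1, ε, YZ)
All input consumed in state q_1 with stack YZ.

YZ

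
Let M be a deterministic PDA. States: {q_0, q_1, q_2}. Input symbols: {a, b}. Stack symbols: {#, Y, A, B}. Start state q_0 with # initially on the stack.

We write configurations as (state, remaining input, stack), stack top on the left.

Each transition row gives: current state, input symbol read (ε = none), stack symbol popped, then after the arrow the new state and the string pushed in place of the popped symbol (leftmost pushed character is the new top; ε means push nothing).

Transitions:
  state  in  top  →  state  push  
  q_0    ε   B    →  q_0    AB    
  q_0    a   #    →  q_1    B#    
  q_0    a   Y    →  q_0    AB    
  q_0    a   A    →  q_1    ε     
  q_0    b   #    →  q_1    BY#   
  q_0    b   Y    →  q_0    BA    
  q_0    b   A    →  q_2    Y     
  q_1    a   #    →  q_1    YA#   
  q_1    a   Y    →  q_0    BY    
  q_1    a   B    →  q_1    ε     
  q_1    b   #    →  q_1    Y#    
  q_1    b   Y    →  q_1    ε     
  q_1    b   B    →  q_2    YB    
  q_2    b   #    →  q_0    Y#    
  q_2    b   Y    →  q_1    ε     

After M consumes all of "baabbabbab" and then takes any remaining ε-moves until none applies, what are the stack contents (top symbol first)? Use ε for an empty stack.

(q_0, baabbabbab, #)
  read b, top #: go to q_1, push BY# → (q_1, aabbabbab, BY#)
  read a, top B: go to q_1, push ε → (q_1, abbabbab, Y#)
  read a, top Y: go to q_0, push BY → (q_0, bbabbab, BY#)
  ε-move, top B: go to q_0, push AB → (q_0, bbabbab, ABY#)
  read b, top A: go to q_2, push Y → (q_2, babbab, YBY#)
  read b, top Y: go to q_1, push ε → (q_1, abbab, BY#)
  read a, top B: go to q_1, push ε → (q_1, bbab, Y#)
  read b, top Y: go to q_1, push ε → (q_1, bab, #)
  read b, top #: go to q_1, push Y# → (q_1, ab, Y#)
  read a, top Y: go to q_0, push BY → (q_0, b, BY#)
  ε-move, top B: go to q_0, push AB → (q_0, b, ABY#)
  read b, top A: go to q_2, push Y → (q_2, ε, YBY#)
All input consumed in state q_2 with stack YBY#.

YBY#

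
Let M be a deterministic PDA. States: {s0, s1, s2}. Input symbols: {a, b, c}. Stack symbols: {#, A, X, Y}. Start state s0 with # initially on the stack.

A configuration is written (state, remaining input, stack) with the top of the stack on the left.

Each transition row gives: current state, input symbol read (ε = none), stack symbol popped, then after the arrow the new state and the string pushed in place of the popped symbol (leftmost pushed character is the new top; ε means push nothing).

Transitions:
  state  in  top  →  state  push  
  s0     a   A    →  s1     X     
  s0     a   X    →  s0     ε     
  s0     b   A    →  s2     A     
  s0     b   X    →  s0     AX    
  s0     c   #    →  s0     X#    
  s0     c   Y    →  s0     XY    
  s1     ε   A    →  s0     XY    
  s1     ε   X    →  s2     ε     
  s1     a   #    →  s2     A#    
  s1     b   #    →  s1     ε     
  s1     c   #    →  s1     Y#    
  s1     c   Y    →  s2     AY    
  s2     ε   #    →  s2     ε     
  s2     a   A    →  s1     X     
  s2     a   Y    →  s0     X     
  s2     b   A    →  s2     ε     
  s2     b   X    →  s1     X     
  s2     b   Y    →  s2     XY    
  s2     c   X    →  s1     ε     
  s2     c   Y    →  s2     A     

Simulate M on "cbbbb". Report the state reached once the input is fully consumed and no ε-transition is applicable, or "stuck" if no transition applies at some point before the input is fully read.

(s0, cbbbb, #)
  read c, top #: go to s0, push X# → (s0, bbbb, X#)
  read b, top X: go to s0, push AX → (s0, bbb, AX#)
  read b, top A: go to s2, push A → (s2, bb, AX#)
  read b, top A: go to s2, push ε → (s2, b, X#)
  read b, top X: go to s1, push X → (s1, ε, X#)
  ε-move, top X: go to s2, push ε → (s2, ε, #)
  ε-move, top #: go to s2, push ε → (s2, ε, ε)
All input consumed; M is in state s2.

s2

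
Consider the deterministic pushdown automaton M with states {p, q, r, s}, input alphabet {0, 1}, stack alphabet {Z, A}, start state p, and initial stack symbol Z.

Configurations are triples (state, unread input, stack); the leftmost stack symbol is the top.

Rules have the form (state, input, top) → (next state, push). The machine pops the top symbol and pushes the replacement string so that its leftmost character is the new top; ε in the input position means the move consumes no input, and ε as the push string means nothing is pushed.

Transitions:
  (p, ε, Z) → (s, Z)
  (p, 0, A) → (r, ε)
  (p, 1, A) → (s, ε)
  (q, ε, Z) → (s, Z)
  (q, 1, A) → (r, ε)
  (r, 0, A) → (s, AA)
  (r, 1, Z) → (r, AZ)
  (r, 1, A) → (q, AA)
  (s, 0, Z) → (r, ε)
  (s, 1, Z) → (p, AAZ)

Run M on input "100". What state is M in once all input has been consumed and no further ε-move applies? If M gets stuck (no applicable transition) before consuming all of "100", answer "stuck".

s

(p, 100, Z) ⊢ (s, 100, Z) ⊢ (p, 00, AAZ) ⊢ (r, 0, AZ) ⊢ (s, ε, AAZ)
All input consumed; M is in state s.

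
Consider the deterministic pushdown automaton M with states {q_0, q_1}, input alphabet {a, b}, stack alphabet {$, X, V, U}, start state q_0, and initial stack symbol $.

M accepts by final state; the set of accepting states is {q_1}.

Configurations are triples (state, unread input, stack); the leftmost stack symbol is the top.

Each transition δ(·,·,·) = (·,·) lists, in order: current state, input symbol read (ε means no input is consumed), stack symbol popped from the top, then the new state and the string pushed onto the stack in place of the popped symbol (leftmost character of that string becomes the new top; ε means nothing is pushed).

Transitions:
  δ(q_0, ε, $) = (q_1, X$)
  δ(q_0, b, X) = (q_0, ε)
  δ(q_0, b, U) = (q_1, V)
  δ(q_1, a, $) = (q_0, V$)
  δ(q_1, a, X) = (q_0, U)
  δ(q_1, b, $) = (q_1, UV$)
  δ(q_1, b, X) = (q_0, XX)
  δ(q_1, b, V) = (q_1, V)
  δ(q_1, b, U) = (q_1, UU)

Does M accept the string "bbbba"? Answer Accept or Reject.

(q_0, bbbba, $) ⊢ (q_1, bbbba, X$) ⊢ (q_0, bbba, XX$) ⊢ (q_0, bba, X$) ⊢ (q_0, ba, $) ⊢ (q_1, ba, X$) ⊢ (q_0, a, XX$)
No transition applies at (q_0, a, XX$); input not fully consumed.

Reject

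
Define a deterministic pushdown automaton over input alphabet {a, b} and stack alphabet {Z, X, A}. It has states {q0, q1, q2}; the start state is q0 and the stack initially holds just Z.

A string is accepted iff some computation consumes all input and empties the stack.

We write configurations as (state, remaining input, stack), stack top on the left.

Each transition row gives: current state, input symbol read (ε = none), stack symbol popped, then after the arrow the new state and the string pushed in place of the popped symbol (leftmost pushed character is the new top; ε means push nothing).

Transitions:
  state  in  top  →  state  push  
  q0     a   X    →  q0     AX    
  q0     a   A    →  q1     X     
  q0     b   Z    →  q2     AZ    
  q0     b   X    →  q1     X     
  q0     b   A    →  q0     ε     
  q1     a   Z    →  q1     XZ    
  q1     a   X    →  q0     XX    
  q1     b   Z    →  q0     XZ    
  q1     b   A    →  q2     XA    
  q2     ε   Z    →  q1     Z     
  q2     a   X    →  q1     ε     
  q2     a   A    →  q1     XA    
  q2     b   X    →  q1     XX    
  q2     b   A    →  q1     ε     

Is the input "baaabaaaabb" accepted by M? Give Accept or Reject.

Reject

(q0, baaabaaaabb, Z)
  read b, top Z: go to q2, push AZ → (q2, aaabaaaabb, AZ)
  read a, top A: go to q1, push XA → (q1, aabaaaabb, XAZ)
  read a, top X: go to q0, push XX → (q0, abaaaabb, XXAZ)
  read a, top X: go to q0, push AX → (q0, baaaabb, AXXAZ)
  read b, top A: go to q0, push ε → (q0, aaaabb, XXAZ)
  read a, top X: go to q0, push AX → (q0, aaabb, AXXAZ)
  read a, top A: go to q1, push X → (q1, aabb, XXXAZ)
  read a, top X: go to q0, push XX → (q0, abb, XXXXAZ)
  read a, top X: go to q0, push AX → (q0, bb, AXXXXAZ)
  read b, top A: go to q0, push ε → (q0, b, XXXXAZ)
  read b, top X: go to q1, push X → (q1, ε, XXXXAZ)
All input consumed; stack is XXXXAZ, not empty, and no further ε-move applies.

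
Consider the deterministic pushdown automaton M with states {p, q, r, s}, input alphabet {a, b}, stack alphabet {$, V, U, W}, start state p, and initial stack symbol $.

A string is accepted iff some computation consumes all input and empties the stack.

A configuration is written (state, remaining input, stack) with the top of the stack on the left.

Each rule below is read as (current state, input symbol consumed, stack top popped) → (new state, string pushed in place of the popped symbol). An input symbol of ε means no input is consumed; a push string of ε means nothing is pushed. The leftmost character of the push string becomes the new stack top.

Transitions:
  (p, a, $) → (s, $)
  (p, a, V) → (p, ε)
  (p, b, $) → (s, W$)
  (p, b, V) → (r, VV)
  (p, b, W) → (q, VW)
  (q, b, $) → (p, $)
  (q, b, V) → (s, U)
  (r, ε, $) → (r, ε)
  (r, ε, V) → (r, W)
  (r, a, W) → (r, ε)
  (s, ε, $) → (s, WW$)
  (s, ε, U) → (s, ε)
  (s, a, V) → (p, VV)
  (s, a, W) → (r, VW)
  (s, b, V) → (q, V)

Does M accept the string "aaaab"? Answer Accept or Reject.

(p, aaaab, $)
  read a, top $: go to s, push $ → (s, aaab, $)
  ε-move, top $: go to s, push WW$ → (s, aaab, WW$)
  read a, top W: go to r, push VW → (r, aab, VWW$)
  ε-move, top V: go to r, push W → (r, aab, WWW$)
  read a, top W: go to r, push ε → (r, ab, WW$)
  read a, top W: go to r, push ε → (r, b, W$)
No transition applies at (r, b, W$); input not fully consumed.

Reject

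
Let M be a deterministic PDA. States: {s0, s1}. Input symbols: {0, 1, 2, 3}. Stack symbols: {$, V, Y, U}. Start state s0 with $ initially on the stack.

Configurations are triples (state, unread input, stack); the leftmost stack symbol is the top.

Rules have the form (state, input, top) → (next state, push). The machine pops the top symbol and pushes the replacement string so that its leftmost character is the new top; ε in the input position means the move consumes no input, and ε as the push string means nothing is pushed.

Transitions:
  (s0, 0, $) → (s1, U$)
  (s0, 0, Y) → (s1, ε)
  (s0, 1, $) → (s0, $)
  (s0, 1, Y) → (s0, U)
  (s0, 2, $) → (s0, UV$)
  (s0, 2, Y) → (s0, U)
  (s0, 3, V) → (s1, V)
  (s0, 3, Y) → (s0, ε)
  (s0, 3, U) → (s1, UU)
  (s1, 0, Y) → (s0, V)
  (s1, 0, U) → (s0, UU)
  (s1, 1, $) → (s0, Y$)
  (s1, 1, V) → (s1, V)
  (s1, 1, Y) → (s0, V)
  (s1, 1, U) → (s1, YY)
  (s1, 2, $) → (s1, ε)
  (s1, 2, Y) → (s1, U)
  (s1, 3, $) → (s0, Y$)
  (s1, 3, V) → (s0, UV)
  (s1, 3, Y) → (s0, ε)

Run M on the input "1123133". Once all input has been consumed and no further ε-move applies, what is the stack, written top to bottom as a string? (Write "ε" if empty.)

(s0, 1123133, $) ⊢ (s0, 123133, $) ⊢ (s0, 23133, $) ⊢ (s0, 3133, UV$) ⊢ (s1, 133, UUV$) ⊢ (s1, 33, YYUV$) ⊢ (s0, 3, YUV$) ⊢ (s0, ε, UV$)
All input consumed in state s0 with stack UV$.

UV$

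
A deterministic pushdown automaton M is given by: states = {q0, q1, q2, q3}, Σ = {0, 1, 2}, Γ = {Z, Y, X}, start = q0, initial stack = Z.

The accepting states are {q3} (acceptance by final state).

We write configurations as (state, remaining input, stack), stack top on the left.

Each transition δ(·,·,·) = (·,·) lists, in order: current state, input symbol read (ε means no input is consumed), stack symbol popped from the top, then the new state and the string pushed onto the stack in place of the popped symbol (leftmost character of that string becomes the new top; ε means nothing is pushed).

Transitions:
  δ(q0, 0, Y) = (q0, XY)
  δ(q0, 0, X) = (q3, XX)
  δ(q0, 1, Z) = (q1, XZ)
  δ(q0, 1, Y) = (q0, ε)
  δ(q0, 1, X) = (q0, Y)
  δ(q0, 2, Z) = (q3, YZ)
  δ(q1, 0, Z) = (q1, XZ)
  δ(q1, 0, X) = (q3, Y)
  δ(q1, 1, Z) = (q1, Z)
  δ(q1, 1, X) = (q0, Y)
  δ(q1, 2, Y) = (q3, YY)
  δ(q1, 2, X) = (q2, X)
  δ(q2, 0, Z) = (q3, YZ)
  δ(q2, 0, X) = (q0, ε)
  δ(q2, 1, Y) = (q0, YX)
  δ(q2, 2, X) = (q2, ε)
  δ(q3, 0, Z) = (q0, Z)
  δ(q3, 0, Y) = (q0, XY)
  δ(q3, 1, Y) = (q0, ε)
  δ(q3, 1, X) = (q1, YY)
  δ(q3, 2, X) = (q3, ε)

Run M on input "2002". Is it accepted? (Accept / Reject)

(q0, 2002, Z)
  read 2, top Z: go to q3, push YZ → (q3, 002, YZ)
  read 0, top Y: go to q0, push XY → (q0, 02, XYZ)
  read 0, top X: go to q3, push XX → (q3, 2, XXYZ)
  read 2, top X: go to q3, push ε → (q3, ε, XYZ)
All input consumed; state q3 ∈ F.

Accept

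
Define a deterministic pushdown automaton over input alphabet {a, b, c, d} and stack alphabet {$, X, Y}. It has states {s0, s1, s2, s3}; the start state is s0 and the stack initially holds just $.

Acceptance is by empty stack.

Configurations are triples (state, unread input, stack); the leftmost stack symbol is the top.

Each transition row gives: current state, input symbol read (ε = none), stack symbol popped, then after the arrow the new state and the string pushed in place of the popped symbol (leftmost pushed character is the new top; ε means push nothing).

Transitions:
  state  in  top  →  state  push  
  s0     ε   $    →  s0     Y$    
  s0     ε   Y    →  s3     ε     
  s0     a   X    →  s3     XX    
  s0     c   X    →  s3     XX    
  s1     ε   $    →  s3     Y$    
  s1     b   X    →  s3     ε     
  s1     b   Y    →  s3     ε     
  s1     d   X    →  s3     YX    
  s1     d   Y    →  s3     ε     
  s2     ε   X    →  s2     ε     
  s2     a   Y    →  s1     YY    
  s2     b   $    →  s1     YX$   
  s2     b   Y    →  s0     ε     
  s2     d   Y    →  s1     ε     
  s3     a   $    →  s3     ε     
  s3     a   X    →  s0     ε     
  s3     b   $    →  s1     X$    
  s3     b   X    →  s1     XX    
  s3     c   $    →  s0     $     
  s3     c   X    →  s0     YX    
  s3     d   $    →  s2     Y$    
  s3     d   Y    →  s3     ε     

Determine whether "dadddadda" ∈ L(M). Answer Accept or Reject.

(s0, dadddadda, $) ⊢ (s0, dadddadda, Y$) ⊢ (s3, dadddadda, $) ⊢ (s2, adddadda, Y$) ⊢ (s1, dddadda, YY$) ⊢ (s3, ddadda, Y$) ⊢ (s3, dadda, $) ⊢ (s2, adda, Y$) ⊢ (s1, dda, YY$) ⊢ (s3, da, Y$) ⊢ (s3, a, $) ⊢ (s3, ε, ε)
All input consumed and the stack is empty.

Accept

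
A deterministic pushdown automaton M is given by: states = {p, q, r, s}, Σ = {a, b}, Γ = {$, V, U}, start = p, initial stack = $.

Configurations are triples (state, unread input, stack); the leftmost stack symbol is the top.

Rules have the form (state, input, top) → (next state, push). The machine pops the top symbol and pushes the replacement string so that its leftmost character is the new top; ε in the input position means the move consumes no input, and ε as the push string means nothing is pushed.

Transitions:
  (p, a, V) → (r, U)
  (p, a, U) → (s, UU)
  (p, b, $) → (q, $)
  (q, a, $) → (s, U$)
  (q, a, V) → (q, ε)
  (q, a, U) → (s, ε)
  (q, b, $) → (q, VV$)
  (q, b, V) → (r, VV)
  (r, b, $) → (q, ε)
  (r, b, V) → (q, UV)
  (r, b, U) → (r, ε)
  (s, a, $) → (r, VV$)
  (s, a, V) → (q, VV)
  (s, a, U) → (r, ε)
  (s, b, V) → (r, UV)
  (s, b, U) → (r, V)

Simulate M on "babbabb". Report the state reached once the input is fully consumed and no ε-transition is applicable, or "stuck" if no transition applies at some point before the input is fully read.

r

(p, babbabb, $)
  read b, top $: go to q, push $ → (q, abbabb, $)
  read a, top $: go to s, push U$ → (s, bbabb, U$)
  read b, top U: go to r, push V → (r, babb, V$)
  read b, top V: go to q, push UV → (q, abb, UV$)
  read a, top U: go to s, push ε → (s, bb, V$)
  read b, top V: go to r, push UV → (r, b, UV$)
  read b, top U: go to r, push ε → (r, ε, V$)
All input consumed; M is in state r.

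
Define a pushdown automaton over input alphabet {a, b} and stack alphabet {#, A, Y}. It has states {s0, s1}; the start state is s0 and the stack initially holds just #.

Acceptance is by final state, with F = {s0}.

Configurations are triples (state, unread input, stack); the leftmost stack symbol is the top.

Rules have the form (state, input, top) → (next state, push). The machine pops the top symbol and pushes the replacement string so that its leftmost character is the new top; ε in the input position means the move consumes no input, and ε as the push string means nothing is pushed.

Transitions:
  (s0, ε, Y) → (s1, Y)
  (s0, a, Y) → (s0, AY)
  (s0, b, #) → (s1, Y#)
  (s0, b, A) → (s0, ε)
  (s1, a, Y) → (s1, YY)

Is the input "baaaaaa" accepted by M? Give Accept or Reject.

No computation consumes all input and reaches a final state.

Reject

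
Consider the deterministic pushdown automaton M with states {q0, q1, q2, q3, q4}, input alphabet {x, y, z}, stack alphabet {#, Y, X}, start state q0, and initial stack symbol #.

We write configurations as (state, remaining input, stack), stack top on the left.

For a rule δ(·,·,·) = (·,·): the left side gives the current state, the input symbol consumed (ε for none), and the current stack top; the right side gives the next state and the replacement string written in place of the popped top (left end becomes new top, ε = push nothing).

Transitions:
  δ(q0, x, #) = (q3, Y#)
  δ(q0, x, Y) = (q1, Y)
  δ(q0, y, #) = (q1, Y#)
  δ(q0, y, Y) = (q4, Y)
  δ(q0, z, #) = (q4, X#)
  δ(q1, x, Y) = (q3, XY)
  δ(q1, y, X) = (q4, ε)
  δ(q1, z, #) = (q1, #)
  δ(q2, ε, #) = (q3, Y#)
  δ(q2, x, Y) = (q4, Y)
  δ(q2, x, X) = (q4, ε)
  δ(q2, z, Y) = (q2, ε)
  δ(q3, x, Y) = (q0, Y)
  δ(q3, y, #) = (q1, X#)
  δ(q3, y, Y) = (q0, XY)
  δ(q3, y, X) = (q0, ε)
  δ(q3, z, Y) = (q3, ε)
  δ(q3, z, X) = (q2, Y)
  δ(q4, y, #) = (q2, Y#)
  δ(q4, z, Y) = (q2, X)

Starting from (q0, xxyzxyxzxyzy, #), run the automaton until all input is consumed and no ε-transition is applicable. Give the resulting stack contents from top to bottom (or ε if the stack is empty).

XY#

(q0, xxyzxyxzxyzy, #)
  read x, top #: go to q3, push Y# → (q3, xyzxyxzxyzy, Y#)
  read x, top Y: go to q0, push Y → (q0, yzxyxzxyzy, Y#)
  read y, top Y: go to q4, push Y → (q4, zxyxzxyzy, Y#)
  read z, top Y: go to q2, push X → (q2, xyxzxyzy, X#)
  read x, top X: go to q4, push ε → (q4, yxzxyzy, #)
  read y, top #: go to q2, push Y# → (q2, xzxyzy, Y#)
  read x, top Y: go to q4, push Y → (q4, zxyzy, Y#)
  read z, top Y: go to q2, push X → (q2, xyzy, X#)
  read x, top X: go to q4, push ε → (q4, yzy, #)
  read y, top #: go to q2, push Y# → (q2, zy, Y#)
  read z, top Y: go to q2, push ε → (q2, y, #)
  ε-move, top #: go to q3, push Y# → (q3, y, Y#)
  read y, top Y: go to q0, push XY → (q0, ε, XY#)
All input consumed in state q0 with stack XY#.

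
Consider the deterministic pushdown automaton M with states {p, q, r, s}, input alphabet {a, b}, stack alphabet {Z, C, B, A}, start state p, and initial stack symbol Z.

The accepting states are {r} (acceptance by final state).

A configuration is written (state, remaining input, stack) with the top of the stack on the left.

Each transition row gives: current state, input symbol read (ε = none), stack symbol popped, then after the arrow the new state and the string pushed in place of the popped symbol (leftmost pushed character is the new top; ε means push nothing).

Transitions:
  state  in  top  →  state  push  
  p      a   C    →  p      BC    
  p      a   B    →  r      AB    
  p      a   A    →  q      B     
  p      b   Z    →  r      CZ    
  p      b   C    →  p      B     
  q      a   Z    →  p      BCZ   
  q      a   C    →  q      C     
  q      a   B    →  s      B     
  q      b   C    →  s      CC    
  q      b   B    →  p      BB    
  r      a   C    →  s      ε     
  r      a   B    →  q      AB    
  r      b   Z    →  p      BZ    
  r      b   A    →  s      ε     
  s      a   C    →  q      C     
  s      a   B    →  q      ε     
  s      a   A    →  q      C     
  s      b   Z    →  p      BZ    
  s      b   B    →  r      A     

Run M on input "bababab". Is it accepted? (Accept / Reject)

(p, bababab, Z)
  read b, top Z: go to r, push CZ → (r, ababab, CZ)
  read a, top C: go to s, push ε → (s, babab, Z)
  read b, top Z: go to p, push BZ → (p, abab, BZ)
  read a, top B: go to r, push AB → (r, bab, ABZ)
  read b, top A: go to s, push ε → (s, ab, BZ)
  read a, top B: go to q, push ε → (q, b, Z)
No transition applies at (q, b, Z); input not fully consumed.

Reject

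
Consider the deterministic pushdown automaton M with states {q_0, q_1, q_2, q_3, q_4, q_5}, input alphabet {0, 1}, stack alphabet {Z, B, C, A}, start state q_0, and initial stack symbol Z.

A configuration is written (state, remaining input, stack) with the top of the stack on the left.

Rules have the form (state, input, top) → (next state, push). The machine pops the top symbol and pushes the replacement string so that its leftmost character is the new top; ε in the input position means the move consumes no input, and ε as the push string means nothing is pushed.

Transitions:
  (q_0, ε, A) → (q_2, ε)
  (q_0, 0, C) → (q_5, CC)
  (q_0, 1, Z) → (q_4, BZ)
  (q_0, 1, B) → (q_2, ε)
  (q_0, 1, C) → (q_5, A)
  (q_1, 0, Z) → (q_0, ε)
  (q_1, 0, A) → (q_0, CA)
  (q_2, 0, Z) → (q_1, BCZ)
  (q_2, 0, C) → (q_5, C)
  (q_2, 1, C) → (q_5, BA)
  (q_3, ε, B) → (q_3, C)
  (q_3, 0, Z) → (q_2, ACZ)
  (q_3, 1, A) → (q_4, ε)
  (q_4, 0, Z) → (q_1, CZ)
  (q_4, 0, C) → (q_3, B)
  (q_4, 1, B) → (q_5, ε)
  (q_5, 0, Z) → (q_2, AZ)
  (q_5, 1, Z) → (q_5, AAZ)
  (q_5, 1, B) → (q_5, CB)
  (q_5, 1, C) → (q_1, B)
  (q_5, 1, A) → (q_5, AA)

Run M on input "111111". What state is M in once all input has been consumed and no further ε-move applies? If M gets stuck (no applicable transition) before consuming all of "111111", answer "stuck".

q_5

(q_0, 111111, Z) ⊢ (q_4, 11111, BZ) ⊢ (q_5, 1111, Z) ⊢ (q_5, 111, AAZ) ⊢ (q_5, 11, AAAZ) ⊢ (q_5, 1, AAAAZ) ⊢ (q_5, ε, AAAAAZ)
All input consumed; M is in state q_5.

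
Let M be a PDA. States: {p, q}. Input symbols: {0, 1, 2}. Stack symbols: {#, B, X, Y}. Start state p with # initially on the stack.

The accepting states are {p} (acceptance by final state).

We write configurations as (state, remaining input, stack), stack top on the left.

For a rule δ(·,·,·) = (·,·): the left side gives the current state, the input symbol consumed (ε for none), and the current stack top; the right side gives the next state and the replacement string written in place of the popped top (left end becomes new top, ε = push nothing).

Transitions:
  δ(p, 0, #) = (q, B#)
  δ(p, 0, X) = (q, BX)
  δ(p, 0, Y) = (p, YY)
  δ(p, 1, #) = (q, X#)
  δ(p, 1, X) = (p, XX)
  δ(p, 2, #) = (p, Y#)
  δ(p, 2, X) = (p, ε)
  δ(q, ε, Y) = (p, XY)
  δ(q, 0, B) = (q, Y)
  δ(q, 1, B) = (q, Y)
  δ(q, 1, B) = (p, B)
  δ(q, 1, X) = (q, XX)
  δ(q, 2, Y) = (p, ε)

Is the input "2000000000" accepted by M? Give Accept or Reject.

Accept

One accepting computation: (p, 2000000000, #) ⊢ (p, 000000000, Y#) ⊢ (p, 00000000, YY#) ⊢ (p, 0000000, YYY#) ⊢ (p, 000000, YYYY#) ⊢ (p, 00000, YYYYY#) ⊢ (p, 0000, YYYYYY#) ⊢ (p, 000, YYYYYYY#) ⊢ (p, 00, YYYYYYYY#) ⊢ (p, 0, YYYYYYYYY#) ⊢ (p, ε, YYYYYYYYYY#)
All input consumed and state p ∈ F.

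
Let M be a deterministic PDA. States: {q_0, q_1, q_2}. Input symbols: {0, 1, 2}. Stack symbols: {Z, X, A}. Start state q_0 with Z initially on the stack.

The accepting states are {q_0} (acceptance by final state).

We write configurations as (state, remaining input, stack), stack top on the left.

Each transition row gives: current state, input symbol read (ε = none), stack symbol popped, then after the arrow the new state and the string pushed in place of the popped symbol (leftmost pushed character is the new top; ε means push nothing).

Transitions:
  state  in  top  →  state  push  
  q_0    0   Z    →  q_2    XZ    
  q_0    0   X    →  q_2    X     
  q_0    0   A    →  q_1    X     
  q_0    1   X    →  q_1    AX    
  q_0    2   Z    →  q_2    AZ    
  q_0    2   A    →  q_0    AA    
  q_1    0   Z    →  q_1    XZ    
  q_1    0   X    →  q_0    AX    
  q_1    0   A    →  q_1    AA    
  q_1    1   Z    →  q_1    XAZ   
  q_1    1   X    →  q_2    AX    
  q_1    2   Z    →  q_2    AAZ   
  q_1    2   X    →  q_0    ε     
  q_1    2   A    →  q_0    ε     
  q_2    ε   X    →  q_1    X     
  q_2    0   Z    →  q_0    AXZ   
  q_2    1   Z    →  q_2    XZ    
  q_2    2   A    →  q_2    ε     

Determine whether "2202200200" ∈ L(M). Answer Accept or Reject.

(q_0, 2202200200, Z) ⊢ (q_2, 202200200, AZ) ⊢ (q_2, 02200200, Z) ⊢ (q_0, 2200200, AXZ) ⊢ (q_0, 200200, AAXZ) ⊢ (q_0, 00200, AAAXZ) ⊢ (q_1, 0200, XAAXZ) ⊢ (q_0, 200, AXAAXZ) ⊢ (q_0, 00, AAXAAXZ) ⊢ (q_1, 0, XAXAAXZ) ⊢ (q_0, ε, AXAXAAXZ)
All input consumed; state q_0 ∈ F.

Accept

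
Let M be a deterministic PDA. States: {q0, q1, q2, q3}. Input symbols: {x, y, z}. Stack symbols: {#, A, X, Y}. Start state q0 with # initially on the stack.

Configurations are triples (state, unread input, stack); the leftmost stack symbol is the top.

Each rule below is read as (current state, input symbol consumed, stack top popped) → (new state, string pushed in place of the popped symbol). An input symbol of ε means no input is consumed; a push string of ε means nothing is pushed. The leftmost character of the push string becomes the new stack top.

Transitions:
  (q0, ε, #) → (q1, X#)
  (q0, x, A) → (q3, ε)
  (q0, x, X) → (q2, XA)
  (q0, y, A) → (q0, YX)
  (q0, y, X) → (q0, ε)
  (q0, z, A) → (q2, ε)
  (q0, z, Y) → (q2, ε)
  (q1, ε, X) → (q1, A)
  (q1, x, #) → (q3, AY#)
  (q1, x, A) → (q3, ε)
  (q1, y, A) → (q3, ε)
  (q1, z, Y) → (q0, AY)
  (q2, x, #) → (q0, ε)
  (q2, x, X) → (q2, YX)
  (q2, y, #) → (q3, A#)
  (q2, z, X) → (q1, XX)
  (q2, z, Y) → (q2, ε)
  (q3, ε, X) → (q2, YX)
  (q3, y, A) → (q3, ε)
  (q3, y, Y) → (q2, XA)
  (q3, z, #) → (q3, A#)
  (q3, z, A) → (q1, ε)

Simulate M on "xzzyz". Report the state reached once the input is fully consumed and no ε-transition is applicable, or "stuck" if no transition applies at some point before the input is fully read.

stuck

(q0, xzzyz, #)
  ε-move, top #: go to q1, push X# → (q1, xzzyz, X#)
  ε-move, top X: go to q1, push A → (q1, xzzyz, A#)
  read x, top A: go to q3, push ε → (q3, zzyz, #)
  read z, top #: go to q3, push A# → (q3, zyz, A#)
  read z, top A: go to q1, push ε → (q1, yz, #)
No transition for (q1, y, top #); M blocks with input yz remaining.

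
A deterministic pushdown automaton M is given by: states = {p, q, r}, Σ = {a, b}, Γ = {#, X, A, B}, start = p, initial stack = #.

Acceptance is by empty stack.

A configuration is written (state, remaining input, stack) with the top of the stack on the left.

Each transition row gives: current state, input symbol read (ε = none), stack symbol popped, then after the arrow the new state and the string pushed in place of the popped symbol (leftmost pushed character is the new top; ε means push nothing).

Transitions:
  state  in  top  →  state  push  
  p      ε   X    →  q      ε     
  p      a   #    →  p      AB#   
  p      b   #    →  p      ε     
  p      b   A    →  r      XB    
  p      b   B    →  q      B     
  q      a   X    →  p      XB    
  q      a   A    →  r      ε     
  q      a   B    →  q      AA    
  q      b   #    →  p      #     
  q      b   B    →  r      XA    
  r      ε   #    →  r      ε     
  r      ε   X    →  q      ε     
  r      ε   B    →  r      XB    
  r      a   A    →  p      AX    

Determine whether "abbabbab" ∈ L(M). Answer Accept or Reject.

(p, abbabbab, #)
  read a, top #: go to p, push AB# → (p, bbabbab, AB#)
  read b, top A: go to r, push XB → (r, babbab, XBB#)
  ε-move, top X: go to q, push ε → (q, babbab, BB#)
  read b, top B: go to r, push XA → (r, abbab, XAB#)
  ε-move, top X: go to q, push ε → (q, abbab, AB#)
  read a, top A: go to r, push ε → (r, bbab, B#)
  ε-move, top B: go to r, push XB → (r, bbab, XB#)
  ε-move, top X: go to q, push ε → (q, bbab, B#)
  read b, top B: go to r, push XA → (r, bab, XA#)
  ε-move, top X: go to q, push ε → (q, bab, A#)
No transition applies at (q, bab, A#); input not fully consumed.

Reject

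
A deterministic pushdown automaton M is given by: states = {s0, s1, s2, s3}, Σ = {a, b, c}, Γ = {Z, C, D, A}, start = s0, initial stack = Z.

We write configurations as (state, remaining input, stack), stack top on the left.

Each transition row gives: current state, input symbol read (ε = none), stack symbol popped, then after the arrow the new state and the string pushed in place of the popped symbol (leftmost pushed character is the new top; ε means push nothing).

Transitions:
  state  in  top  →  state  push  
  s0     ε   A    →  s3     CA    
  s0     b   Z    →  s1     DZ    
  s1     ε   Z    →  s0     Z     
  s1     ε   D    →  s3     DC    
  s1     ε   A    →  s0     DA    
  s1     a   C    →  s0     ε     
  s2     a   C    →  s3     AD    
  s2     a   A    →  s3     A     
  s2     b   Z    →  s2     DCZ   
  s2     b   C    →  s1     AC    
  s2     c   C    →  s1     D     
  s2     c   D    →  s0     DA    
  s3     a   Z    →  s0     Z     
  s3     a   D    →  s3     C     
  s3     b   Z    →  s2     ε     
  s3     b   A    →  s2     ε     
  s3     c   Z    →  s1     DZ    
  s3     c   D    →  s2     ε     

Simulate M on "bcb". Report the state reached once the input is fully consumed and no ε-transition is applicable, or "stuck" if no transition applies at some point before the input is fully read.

(s0, bcb, Z)
  read b, top Z: go to s1, push DZ → (s1, cb, DZ)
  ε-move, top D: go to s3, push DC → (s3, cb, DCZ)
  read c, top D: go to s2, push ε → (s2, b, CZ)
  read b, top C: go to s1, push AC → (s1, ε, ACZ)
  ε-move, top A: go to s0, push DA → (s0, ε, DACZ)
All input consumed; M is in state s0.

s0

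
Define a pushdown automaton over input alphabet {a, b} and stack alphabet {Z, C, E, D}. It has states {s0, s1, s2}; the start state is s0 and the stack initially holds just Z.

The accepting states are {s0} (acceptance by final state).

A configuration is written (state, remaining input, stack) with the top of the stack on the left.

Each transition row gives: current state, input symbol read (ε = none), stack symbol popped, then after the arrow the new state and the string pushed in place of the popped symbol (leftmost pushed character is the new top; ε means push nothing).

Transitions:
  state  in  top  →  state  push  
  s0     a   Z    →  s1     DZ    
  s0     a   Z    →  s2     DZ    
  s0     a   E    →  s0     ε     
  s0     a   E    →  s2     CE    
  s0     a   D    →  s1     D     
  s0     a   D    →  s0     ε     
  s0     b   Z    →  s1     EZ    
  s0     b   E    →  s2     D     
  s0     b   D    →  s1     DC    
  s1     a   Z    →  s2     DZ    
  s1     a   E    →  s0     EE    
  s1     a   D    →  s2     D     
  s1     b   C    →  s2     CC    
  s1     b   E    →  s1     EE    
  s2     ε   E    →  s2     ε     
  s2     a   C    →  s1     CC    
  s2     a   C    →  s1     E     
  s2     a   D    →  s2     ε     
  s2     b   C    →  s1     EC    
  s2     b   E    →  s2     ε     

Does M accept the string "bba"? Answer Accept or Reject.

Accept

One accepting computation: (s0, bba, Z) ⊢ (s1, ba, EZ) ⊢ (s1, a, EEZ) ⊢ (s0, ε, EEEZ)
All input consumed and state s0 ∈ F.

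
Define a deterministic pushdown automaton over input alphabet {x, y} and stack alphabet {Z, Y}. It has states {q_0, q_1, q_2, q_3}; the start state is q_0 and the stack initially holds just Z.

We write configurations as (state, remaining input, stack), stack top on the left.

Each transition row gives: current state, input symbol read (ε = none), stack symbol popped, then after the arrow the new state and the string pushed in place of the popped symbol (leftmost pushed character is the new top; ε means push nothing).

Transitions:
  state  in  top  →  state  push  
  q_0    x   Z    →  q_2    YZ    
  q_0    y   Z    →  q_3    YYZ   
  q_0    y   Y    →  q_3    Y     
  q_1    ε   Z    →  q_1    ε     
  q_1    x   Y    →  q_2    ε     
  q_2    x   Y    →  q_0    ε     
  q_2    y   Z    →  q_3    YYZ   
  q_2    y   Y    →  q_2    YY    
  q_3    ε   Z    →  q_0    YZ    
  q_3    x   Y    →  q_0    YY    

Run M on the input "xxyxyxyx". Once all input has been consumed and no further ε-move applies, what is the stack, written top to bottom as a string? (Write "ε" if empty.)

(q_0, xxyxyxyx, Z) ⊢ (q_2, xyxyxyx, YZ) ⊢ (q_0, yxyxyx, Z) ⊢ (q_3, xyxyx, YYZ) ⊢ (q_0, yxyx, YYYZ) ⊢ (q_3, xyx, YYYZ) ⊢ (q_0, yx, YYYYZ) ⊢ (q_3, x, YYYYZ) ⊢ (q_0, ε, YYYYYZ)
All input consumed in state q_0 with stack YYYYYZ.

YYYYYZ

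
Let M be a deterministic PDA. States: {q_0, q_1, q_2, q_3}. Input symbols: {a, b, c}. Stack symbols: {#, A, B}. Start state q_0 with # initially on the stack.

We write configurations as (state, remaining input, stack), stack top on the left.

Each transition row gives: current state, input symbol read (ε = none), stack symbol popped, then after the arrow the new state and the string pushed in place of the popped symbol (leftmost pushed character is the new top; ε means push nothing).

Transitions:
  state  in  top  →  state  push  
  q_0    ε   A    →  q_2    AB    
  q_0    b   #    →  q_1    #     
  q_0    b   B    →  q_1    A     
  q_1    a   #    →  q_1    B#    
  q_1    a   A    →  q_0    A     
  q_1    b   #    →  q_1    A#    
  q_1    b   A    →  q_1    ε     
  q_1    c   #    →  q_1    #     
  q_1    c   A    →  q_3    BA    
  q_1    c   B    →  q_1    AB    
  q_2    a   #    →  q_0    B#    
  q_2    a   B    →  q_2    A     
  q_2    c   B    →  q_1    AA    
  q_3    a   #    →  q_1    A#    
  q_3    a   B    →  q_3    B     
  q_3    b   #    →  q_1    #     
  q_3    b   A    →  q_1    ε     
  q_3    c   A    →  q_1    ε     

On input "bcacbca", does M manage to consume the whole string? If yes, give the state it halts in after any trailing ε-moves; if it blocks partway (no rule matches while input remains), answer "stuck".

(q_0, bcacbca, #) ⊢ (q_1, cacbca, #) ⊢ (q_1, acbca, #) ⊢ (q_1, cbca, B#) ⊢ (q_1, bca, AB#) ⊢ (q_1, ca, B#) ⊢ (q_1, a, AB#) ⊢ (q_0, ε, AB#) ⊢ (q_2, ε, ABB#)
All input consumed; M is in state q_2.

q_2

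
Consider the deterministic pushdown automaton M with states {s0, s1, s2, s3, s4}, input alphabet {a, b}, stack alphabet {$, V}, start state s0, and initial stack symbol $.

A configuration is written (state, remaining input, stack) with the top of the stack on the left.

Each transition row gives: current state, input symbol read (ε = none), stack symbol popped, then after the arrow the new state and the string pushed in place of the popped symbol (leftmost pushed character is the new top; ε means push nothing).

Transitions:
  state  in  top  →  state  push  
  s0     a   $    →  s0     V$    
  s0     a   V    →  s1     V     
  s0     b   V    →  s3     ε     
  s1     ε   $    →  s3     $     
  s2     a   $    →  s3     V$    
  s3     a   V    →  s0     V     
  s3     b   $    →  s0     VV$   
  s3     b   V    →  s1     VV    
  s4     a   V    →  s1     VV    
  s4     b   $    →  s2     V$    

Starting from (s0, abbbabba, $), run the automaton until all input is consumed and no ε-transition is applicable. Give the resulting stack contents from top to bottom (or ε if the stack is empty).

VV$

(s0, abbbabba, $) ⊢ (s0, bbbabba, V$) ⊢ (s3, bbabba, $) ⊢ (s0, babba, VV$) ⊢ (s3, abba, V$) ⊢ (s0, bba, V$) ⊢ (s3, ba, $) ⊢ (s0, a, VV$) ⊢ (s1, ε, VV$)
All input consumed in state s1 with stack VV$.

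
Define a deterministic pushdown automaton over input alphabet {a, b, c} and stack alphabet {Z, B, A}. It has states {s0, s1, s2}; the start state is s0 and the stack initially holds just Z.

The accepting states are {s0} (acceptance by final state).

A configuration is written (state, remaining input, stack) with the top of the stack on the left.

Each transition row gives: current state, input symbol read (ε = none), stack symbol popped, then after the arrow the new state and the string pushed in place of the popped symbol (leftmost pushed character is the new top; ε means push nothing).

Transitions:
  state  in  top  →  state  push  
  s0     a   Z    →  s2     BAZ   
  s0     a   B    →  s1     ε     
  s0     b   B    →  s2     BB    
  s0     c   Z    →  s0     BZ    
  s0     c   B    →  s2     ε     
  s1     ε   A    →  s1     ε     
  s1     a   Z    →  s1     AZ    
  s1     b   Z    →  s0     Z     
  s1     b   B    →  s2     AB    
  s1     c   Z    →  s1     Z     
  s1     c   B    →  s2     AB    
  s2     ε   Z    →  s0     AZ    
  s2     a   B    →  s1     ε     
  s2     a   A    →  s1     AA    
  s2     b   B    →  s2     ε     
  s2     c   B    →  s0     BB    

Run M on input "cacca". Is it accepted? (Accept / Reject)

Reject

(s0, cacca, Z)
  read c, top Z: go to s0, push BZ → (s0, acca, BZ)
  read a, top B: go to s1, push ε → (s1, cca, Z)
  read c, top Z: go to s1, push Z → (s1, ca, Z)
  read c, top Z: go to s1, push Z → (s1, a, Z)
  read a, top Z: go to s1, push AZ → (s1, ε, AZ)
  ε-move, top A: go to s1, push ε → (s1, ε, Z)
All input consumed; state s1 ∉ F and no further ε-move applies.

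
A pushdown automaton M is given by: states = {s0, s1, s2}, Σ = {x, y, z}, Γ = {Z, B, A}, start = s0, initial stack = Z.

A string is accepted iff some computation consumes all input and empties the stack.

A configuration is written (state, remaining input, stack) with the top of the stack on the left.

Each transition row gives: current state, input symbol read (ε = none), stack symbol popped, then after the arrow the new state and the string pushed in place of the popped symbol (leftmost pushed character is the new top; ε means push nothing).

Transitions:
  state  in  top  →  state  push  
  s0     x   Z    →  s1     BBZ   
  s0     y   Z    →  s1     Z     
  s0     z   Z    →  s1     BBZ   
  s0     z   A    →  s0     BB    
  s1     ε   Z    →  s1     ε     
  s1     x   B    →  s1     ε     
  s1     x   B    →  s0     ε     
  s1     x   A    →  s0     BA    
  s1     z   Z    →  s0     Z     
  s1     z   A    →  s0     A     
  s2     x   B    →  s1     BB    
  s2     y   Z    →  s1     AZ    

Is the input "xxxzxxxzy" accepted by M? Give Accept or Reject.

Accept

One accepting computation: (s0, xxxzxxxzy, Z) ⊢ (s1, xxzxxxzy, BBZ) ⊢ (s1, xzxxxzy, BZ) ⊢ (s1, zxxxzy, Z) ⊢ (s0, xxxzy, Z) ⊢ (s1, xxzy, BBZ) ⊢ (s1, xzy, BZ) ⊢ (s1, zy, Z) ⊢ (s0, y, Z) ⊢ (s1, ε, Z) ⊢ (s1, ε, ε)
All input consumed and the stack is empty.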